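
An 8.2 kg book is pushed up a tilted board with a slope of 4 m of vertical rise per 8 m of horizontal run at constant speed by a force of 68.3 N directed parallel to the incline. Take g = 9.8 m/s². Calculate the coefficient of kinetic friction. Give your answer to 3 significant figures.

0.450

At constant speed ΣF = 0 along the incline. The applied 68.3 N acts up the slope; the weight component mg sin 26.57° = 35.938 N and kinetic friction μN both act down the slope.
So 68.3 = 35.938 + μ × 71.876, giving μ = (68.3 − 35.938) / 71.876 = 0.4502.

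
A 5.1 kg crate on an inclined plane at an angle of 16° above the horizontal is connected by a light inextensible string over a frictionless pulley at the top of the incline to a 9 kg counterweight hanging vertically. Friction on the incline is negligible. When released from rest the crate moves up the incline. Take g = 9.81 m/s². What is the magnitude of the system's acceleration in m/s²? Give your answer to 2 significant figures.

5.3 m/s²

For the crate on the incline: the weight component along the slope is m₁g sin 16° = 5.1 × 9.81 × 0.2756 = 13.789 N and the normal force is N = m₁g cos 16° = 48.093 N.
Newton's second law for the crate (up-slope positive): T − 13.789 = 5.1 a. For the hanging counterweight (downward positive): 9 × 9.81 − T = 9 a.
Adding the two equations eliminates T: 74.501 = 14.1 a, so a = 5.2838 m/s².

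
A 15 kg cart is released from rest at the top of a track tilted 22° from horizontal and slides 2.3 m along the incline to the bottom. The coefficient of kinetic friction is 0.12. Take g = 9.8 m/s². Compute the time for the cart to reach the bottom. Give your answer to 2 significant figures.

1.3 s

The weight component along the incline is mg sin 22° = 55.067 N and the normal force is N = mg cos 22° = 136.296 N.
Friction up the slope is f = μN = 0.12 × 136.296 = 16.356 N, so the net downslope force is 55.067 − 16.356 = 38.711 N and a = 38.711 / 15 = 2.5807 m/s².
Starting from rest, L = ½at², so t = √(2L/a) = √(2 × 2.3 / 2.5807) = 1.3351 s.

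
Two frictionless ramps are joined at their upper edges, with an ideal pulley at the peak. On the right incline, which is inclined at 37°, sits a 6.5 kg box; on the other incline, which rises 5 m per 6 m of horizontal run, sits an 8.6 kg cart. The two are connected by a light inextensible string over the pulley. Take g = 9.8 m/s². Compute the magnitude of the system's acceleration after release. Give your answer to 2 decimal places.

Resolve each weight along its own incline: the 6.5 kg mass has component 6.5 × 9.8 × sin 37° = 38.336 N down its slope, and the 8.6 kg mass has 8.6 × 9.8 × sin 39.81° = 53.955 N down its slope.
The 8.6 kg side's 53.955 N exceeds the other side's 38.336 N, so that mass slides down and the 6.5 kg mass slides up. Taking that direction as positive, Newton's second law for the whole system gives 53.955 − 38.336 = (6.5 + 8.6) a, so a = 15.619 / 15.1 = 1.0344 m/s².

1.03 m/s²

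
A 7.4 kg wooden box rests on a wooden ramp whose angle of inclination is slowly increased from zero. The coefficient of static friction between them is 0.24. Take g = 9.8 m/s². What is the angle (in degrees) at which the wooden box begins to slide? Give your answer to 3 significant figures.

At the threshold of sliding, static friction is at its maximum μ_s N and exactly balances the weight component along the incline: mg sin θ = μ_s mg cos θ.
Hence tan θ = μ_s = 0.24, so θ = arctan(0.24) = 13.4957°.

13.5°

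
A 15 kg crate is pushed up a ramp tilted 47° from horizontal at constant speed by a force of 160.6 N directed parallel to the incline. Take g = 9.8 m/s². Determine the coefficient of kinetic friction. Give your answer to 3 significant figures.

At constant speed ΣF = 0 along the incline. The applied 160.6 N acts up the slope; the weight component mg sin 47° = 107.509 N and kinetic friction μN both act down the slope.
So 160.6 = 107.509 + μ × 100.254, giving μ = (160.6 − 107.509) / 100.254 = 0.5296.

0.530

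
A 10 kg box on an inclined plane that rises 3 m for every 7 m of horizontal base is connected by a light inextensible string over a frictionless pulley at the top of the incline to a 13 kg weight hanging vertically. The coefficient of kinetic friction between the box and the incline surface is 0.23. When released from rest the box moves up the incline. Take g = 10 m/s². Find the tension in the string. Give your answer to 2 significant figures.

For the box on the incline: the weight component along the slope is m₁g sin 23.20° = 10 × 10 × 0.3939 = 39.390 N and the normal force is N = m₁g cos 23.20° = 91.915 N.
Kinetic friction opposes the box's motion up the incline: f = μN = 0.23 × 91.915 = 21.140 N acting down the slope.
Newton's second law for the box (up-slope positive): T − 39.390 − 21.140 = 10 a. For the hanging weight (downward positive): 13 × 10 − T = 13 a.
Adding the two equations eliminates T: 69.470 = 23 a, so a = 3.0204 m/s².
Then from the hanging weight's equation, T = 13 × (10 − 3.0204) = 90.735 N.

91 N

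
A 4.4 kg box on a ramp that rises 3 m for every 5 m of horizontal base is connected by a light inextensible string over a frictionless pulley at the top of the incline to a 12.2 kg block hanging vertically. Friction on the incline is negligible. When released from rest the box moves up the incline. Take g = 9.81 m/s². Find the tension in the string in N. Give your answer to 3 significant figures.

For the box on the incline: the weight component along the slope is m₁g sin 30.96° = 4.4 × 9.81 × 0.5145 = 22.208 N and the normal force is N = m₁g cos 30.96° = 37.013 N.
Newton's second law for the box (up-slope positive): T − 22.208 = 4.4 a. For the hanging block (downward positive): 12.2 × 9.81 − T = 12.2 a.
Adding the two equations eliminates T: 97.474 = 16.6 a, so a = 5.8719 m/s².
Then from the hanging block's equation, T = 12.2 × (9.81 − 5.8719) = 48.045 N.

48.0 N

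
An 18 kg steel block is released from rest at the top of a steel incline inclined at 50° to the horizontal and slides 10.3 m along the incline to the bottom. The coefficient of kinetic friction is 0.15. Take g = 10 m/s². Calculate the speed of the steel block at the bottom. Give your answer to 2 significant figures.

12 m/s

The weight component along the incline is mg sin 50° = 137.888 N and the normal force is N = mg cos 50° = 115.702 N.
Friction up the slope is f = μN = 0.15 × 115.702 = 17.355 N, so the net downslope force is 137.888 − 17.355 = 120.533 N and a = 120.533 / 18 = 6.6963 m/s².
Starting from rest over a distance of 10.3 m, v² = 2aL = 2 × 6.6963 × 10.3 = 137.9438, so v = 11.7449 m/s.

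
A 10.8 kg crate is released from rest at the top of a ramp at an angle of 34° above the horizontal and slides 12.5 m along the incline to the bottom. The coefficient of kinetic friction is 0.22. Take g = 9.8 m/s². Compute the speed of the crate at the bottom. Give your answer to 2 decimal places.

9.61 m/s

The weight component along the incline is mg sin 34° = 59.185 N and the normal force is N = mg cos 34° = 87.745 N.
Friction up the slope is f = μN = 0.22 × 87.745 = 19.304 N, so the net downslope force is 59.185 − 19.304 = 39.881 N and a = 39.881 / 10.8 = 3.6927 m/s².
Starting from rest over a distance of 12.5 m, v² = 2aL = 2 × 3.6927 × 12.5 = 92.3175, so v = 9.6082 m/s.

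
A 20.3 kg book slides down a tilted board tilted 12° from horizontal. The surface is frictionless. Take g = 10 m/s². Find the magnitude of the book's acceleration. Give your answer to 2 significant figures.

Resolving the weight along the incline: the component pulling the book down the slope is mg sin 12° = 20.3 × 10 × 0.2079 = 42.204 N, and the normal force is N = mg cos 12° = 20.3 × 10 × 0.9781 = 198.554 N.
With no friction the net force along the incline is 42.204 N, so a = g sin 12° = 42.204 / 20.3 = 2.0790 m/s².

2.1 m/s²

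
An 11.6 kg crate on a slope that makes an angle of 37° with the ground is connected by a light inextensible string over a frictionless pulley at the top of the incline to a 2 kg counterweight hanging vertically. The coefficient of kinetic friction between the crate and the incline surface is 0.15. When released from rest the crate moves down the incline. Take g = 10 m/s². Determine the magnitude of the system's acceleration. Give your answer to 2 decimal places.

2.64 m/s²

For the crate on the incline: the weight component along the slope is m₁g sin 37° = 11.6 × 10 × 0.6018 = 69.809 N and the normal force is N = m₁g cos 37° = 92.642 N.
Kinetic friction opposes the crate's motion down the incline: f = μN = 0.15 × 92.642 = 13.896 N acting up the slope.
Newton's second law for the crate (down-slope positive): 69.809 − 13.896 − T = 11.6 a. For the hanging counterweight (upward positive): T − 2 × 10 = 2 a.
Adding the two equations eliminates T: 35.913 = 13.6 a, so a = 2.6407 m/s².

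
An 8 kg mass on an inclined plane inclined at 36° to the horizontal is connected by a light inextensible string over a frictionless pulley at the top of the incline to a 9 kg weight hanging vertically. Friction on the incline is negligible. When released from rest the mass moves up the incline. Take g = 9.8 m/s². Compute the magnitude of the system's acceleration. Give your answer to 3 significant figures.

2.48 m/s²

For the mass on the incline: the weight component along the slope is m₁g sin 36° = 8 × 9.8 × 0.5878 = 46.084 N and the normal force is N = m₁g cos 36° = 63.427 N.
Newton's second law for the mass (up-slope positive): T − 46.084 = 8 a. For the hanging weight (downward positive): 9 × 9.8 − T = 9 a.
Adding the two equations eliminates T: 42.116 = 17 a, so a = 2.4774 m/s².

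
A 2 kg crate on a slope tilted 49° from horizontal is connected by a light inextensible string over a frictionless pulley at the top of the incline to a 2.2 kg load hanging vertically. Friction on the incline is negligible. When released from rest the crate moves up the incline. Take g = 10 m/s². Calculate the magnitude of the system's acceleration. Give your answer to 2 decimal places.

1.64 m/s²

For the crate on the incline: the weight component along the slope is m₁g sin 49° = 2 × 10 × 0.7547 = 15.094 N and the normal force is N = m₁g cos 49° = 13.121 N.
Newton's second law for the crate (up-slope positive): T − 15.094 = 2 a. For the hanging load (downward positive): 2.2 × 10 − T = 2.2 a.
Adding the two equations eliminates T: 6.906 = 4.2 a, so a = 1.6443 m/s².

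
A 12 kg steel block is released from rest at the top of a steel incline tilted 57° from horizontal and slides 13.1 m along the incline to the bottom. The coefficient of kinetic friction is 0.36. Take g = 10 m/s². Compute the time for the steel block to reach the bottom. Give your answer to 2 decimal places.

The weight component along the incline is mg sin 57° = 100.640 N and the normal force is N = mg cos 57° = 65.357 N.
Friction up the slope is f = μN = 0.36 × 65.357 = 23.529 N, so the net downslope force is 100.640 − 23.529 = 77.111 N and a = 77.111 / 12 = 6.4259 m/s².
Starting from rest, L = ½at², so t = √(2L/a) = √(2 × 13.1 / 6.4259) = 2.0192 s.

2.02 s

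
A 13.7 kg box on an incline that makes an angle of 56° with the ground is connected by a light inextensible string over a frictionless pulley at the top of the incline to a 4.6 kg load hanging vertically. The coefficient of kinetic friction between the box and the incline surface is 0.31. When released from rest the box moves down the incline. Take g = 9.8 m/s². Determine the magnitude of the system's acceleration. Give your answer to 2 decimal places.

For the box on the incline: the weight component along the slope is m₁g sin 56° = 13.7 × 9.8 × 0.8290 = 111.302 N and the normal force is N = m₁g cos 56° = 75.077 N.
Kinetic friction opposes the box's motion down the incline: f = μN = 0.31 × 75.077 = 23.274 N acting up the slope.
Newton's second law for the box (down-slope positive): 111.302 − 23.274 − T = 13.7 a. For the hanging load (upward positive): T − 4.6 × 9.8 = 4.6 a.
Adding the two equations eliminates T: 42.948 = 18.3 a, so a = 2.3469 m/s².

2.35 m/s²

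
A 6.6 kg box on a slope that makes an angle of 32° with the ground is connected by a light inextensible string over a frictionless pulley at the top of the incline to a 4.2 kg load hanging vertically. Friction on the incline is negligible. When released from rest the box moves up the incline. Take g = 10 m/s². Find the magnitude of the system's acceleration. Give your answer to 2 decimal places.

0.65 m/s²

For the box on the incline: the weight component along the slope is m₁g sin 32° = 6.6 × 10 × 0.5299 = 34.973 N and the normal force is N = m₁g cos 32° = 55.971 N.
Newton's second law for the box (up-slope positive): T − 34.973 = 6.6 a. For the hanging load (downward positive): 4.2 × 10 − T = 4.2 a.
Adding the two equations eliminates T: 7.027 = 10.8 a, so a = 0.6506 m/s².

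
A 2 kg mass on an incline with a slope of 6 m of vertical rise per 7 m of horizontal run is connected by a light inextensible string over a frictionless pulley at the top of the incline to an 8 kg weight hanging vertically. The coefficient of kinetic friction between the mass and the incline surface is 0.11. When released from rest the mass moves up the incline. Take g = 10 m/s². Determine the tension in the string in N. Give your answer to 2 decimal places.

27.75 N

For the mass on the incline: the weight component along the slope is m₁g sin 40.60° = 2 × 10 × 0.6508 = 13.016 N and the normal force is N = m₁g cos 40.60° = 15.185 N.
Kinetic friction opposes the mass's motion up the incline: f = μN = 0.11 × 15.185 = 1.670 N acting down the slope.
Newton's second law for the mass (up-slope positive): T − 13.016 − 1.670 = 2 a. For the hanging weight (downward positive): 8 × 10 − T = 8 a.
Adding the two equations eliminates T: 65.314 = 10 a, so a = 6.5314 m/s².
Then from the hanging weight's equation, T = 8 × (10 − 6.5314) = 27.749 N.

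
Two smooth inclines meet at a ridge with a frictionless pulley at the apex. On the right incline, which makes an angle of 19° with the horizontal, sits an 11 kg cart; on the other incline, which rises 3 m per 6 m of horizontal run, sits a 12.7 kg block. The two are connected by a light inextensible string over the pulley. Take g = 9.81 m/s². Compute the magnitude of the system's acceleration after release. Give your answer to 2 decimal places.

Resolve each weight along its own incline: the 11 kg mass has component 11 × 9.81 × sin 19° = 35.132 N down its slope, and the 12.7 kg mass has 12.7 × 9.81 × sin 26.57° = 55.717 N down its slope.
The 12.7 kg side's 55.717 N exceeds the other side's 35.132 N, so that mass slides down and the 11 kg mass slides up. Taking that direction as positive, Newton's second law for the whole system gives 55.717 − 35.132 = (11 + 12.7) a, so a = 20.585 / 23.7 = 0.8686 m/s².

0.87 m/s²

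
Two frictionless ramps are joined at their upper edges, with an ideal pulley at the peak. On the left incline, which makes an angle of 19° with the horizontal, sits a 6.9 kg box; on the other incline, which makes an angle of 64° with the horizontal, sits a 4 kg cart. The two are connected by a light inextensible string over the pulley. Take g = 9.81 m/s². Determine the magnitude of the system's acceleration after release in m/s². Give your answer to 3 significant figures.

1.21 m/s²

Resolve each weight along its own incline: the 6.9 kg mass has component 6.9 × 9.81 × sin 19° = 22.037 N down its slope, and the 4 kg mass has 4 × 9.81 × sin 64° = 35.269 N down its slope.
The 4 kg side's 35.269 N exceeds the other side's 22.037 N, so that mass slides down and the 6.9 kg mass slides up. Taking that direction as positive, Newton's second law for the whole system gives 35.269 − 22.037 = (6.9 + 4) a, so a = 13.232 / 10.9 = 1.2139 m/s².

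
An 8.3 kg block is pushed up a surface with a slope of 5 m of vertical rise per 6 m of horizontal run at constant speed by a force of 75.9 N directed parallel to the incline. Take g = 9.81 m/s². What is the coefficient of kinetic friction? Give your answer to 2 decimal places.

0.38

At constant speed ΣF = 0 along the incline. The applied 75.9 N acts up the slope; the weight component mg sin 39.81° = 52.126 N and kinetic friction μN both act down the slope.
So 75.9 = 52.126 + μ × 62.551, giving μ = (75.9 − 52.126) / 62.551 = 0.3801.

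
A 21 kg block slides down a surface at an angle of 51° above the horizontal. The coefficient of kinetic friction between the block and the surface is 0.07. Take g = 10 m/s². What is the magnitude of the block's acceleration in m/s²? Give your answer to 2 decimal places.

Resolving the weight along the incline: the component pulling the block down the slope is mg sin 51° = 21 × 10 × 0.7771 = 163.191 N, and the normal force is N = mg cos 51° = 21 × 10 × 0.6293 = 132.153 N.
Kinetic friction acts up the slope with magnitude f = μN = 0.07 × 132.153 = 9.251 N.
Net force along the incline is 163.191 − 9.251 = 153.940 N, so a = 153.940 / 21 = 7.3305 m/s².

7.33 m/s²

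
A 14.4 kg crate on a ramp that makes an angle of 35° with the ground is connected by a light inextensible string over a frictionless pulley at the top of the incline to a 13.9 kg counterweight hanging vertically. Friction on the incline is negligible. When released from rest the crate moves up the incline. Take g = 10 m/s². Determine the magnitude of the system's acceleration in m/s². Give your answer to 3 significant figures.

For the crate on the incline: the weight component along the slope is m₁g sin 35° = 14.4 × 10 × 0.5736 = 82.598 N and the normal force is N = m₁g cos 35° = 117.958 N.
Newton's second law for the crate (up-slope positive): T − 82.598 = 14.4 a. For the hanging counterweight (downward positive): 13.9 × 10 − T = 13.9 a.
Adding the two equations eliminates T: 56.402 = 28.3 a, so a = 1.9930 m/s².

1.99 m/s²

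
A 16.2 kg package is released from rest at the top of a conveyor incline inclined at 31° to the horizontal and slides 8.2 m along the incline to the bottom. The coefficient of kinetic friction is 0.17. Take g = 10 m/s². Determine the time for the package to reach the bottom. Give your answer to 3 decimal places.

The weight component along the incline is mg sin 31° = 83.436 N and the normal force is N = mg cos 31° = 138.861 N.
Friction up the slope is f = μN = 0.17 × 138.861 = 23.606 N, so the net downslope force is 83.436 − 23.606 = 59.830 N and a = 59.830 / 16.2 = 3.6932 m/s².
Starting from rest, L = ½at², so t = √(2L/a) = √(2 × 8.2 / 3.6932) = 2.1073 s.

2.107 s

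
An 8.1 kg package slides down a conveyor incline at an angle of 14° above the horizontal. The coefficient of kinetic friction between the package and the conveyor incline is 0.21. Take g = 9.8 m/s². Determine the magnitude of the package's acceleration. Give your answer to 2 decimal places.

Resolving the weight along the incline: the component pulling the package down the slope is mg sin 14° = 8.1 × 9.8 × 0.2419 = 19.202 N, and the normal force is N = mg cos 14° = 8.1 × 9.8 × 0.9703 = 77.022 N.
Kinetic friction acts up the slope with magnitude f = μN = 0.21 × 77.022 = 16.175 N.
Net force along the incline is 19.202 − 16.175 = 3.027 N, so a = 3.027 / 8.1 = 0.3737 m/s².

0.37 m/s²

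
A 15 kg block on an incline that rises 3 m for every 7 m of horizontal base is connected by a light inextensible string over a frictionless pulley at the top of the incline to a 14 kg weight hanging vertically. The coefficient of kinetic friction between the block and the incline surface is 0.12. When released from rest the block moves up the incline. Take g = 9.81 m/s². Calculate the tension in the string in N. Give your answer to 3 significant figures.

107 N

For the block on the incline: the weight component along the slope is m₁g sin 23.20° = 15 × 9.81 × 0.3939 = 57.962 N and the normal force is N = m₁g cos 23.20° = 135.252 N.
Kinetic friction opposes the block's motion up the incline: f = μN = 0.12 × 135.252 = 16.230 N acting down the slope.
Newton's second law for the block (up-slope positive): T − 57.962 − 16.230 = 15 a. For the hanging weight (downward positive): 14 × 9.81 − T = 14 a.
Adding the two equations eliminates T: 63.148 = 29 a, so a = 2.1775 m/s².
Then from the hanging weight's equation, T = 14 × (9.81 − 2.1775) = 106.855 N.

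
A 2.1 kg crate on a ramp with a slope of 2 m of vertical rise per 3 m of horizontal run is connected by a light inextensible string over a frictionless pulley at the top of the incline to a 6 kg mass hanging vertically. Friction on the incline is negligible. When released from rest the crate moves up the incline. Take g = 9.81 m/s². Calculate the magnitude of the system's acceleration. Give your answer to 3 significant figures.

5.86 m/s²

For the crate on the incline: the weight component along the slope is m₁g sin 33.69° = 2.1 × 9.81 × 0.5547 = 11.427 N and the normal force is N = m₁g cos 33.69° = 17.141 N.
Newton's second law for the crate (up-slope positive): T − 11.427 = 2.1 a. For the hanging mass (downward positive): 6 × 9.81 − T = 6 a.
Adding the two equations eliminates T: 47.433 = 8.1 a, so a = 5.8559 m/s².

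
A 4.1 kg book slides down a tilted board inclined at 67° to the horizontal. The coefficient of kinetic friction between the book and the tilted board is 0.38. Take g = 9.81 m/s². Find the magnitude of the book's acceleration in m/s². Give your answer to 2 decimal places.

7.57 m/s²

Resolving the weight along the incline: the component pulling the book down the slope is mg sin 67° = 4.1 × 9.81 × 0.9205 = 37.023 N, and the normal force is N = mg cos 67° = 4.1 × 9.81 × 0.3907 = 15.714 N.
Kinetic friction acts up the slope with magnitude f = μN = 0.38 × 15.714 = 5.971 N.
Net force along the incline is 37.023 − 5.971 = 31.052 N, so a = 31.052 / 4.1 = 7.5737 m/s².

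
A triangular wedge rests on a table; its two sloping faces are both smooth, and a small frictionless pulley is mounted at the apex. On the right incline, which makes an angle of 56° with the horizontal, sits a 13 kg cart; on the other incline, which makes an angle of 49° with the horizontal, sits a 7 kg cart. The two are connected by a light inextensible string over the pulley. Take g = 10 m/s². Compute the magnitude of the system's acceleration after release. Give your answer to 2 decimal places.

Resolve each weight along its own incline: the 13 kg mass has component 13 × 10 × sin 56° = 107.775 N down its slope, and the 7 kg mass has 7 × 10 × sin 49° = 52.830 N down its slope.
The 13 kg side's 107.775 N exceeds the other side's 52.830 N, so that mass slides down and the 7 kg mass slides up. Taking that direction as positive, Newton's second law for the whole system gives 107.775 − 52.830 = (13 + 7) a, so a = 54.945 / 20 = 2.7473 m/s².

2.75 m/s²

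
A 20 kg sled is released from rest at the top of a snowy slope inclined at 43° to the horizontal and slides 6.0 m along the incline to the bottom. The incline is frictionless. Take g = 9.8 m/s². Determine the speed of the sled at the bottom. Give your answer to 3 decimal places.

The weight component along the incline is mg sin 43° = 133.672 N and the normal force is N = mg cos 43° = 143.345 N.
With no friction, a = g sin 43° = 6.6836 m/s².
Starting from rest over a distance of 6.0 m, v² = 2aL = 2 × 6.6836 × 6.0 = 80.2032, so v = 8.9556 m/s.

8.956 m/s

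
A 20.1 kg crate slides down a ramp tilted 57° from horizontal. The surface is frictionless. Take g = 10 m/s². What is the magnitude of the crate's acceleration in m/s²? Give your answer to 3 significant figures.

Resolving the weight along the incline: the component pulling the crate down the slope is mg sin 57° = 20.1 × 10 × 0.8387 = 168.579 N, and the normal force is N = mg cos 57° = 20.1 × 10 × 0.5446 = 109.465 N.
With no friction the net force along the incline is 168.579 N, so a = g sin 57° = 168.579 / 20.1 = 8.3870 m/s².

8.39 m/s²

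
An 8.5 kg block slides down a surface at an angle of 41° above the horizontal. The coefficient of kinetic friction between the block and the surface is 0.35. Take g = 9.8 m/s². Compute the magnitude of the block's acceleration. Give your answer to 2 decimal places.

3.84 m/s²

Resolving the weight along the incline: the component pulling the block down the slope is mg sin 41° = 8.5 × 9.8 × 0.6561 = 54.653 N, and the normal force is N = mg cos 41° = 8.5 × 9.8 × 0.7547 = 62.867 N.
Kinetic friction acts up the slope with magnitude f = μN = 0.35 × 62.867 = 22.003 N.
Net force along the incline is 54.653 − 22.003 = 32.650 N, so a = 32.650 / 8.5 = 3.8412 m/s².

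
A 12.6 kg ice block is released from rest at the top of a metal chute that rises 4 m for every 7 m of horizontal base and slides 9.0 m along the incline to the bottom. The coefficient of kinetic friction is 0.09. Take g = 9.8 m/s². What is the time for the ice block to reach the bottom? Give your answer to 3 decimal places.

The weight component along the incline is mg sin 29.74° = 61.263 N and the normal force is N = mg cos 29.74° = 107.211 N.
Friction up the slope is f = μN = 0.09 × 107.211 = 9.649 N, so the net downslope force is 61.263 − 9.649 = 51.614 N and a = 51.614 / 12.6 = 4.0963 m/s².
Starting from rest, L = ½at², so t = √(2L/a) = √(2 × 9.0 / 4.0963) = 2.0962 s.

2.096 s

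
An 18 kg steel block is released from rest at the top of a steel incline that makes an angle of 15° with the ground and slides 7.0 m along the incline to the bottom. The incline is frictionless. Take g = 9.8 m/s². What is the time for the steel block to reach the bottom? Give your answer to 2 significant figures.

The weight component along the incline is mg sin 15° = 45.656 N and the normal force is N = mg cos 15° = 170.389 N.
With no friction, a = g sin 15° = 2.5364 m/s².
Starting from rest, L = ½at², so t = √(2L/a) = √(2 × 7.0 / 2.5364) = 2.3494 s.

2.3 s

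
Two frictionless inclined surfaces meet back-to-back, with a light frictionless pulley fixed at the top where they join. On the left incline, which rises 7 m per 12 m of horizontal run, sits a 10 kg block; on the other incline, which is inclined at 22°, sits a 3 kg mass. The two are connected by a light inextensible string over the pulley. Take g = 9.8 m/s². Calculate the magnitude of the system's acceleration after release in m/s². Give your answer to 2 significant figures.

Resolve each weight along its own incline: the 10 kg mass has component 10 × 9.8 × sin 30.26° = 49.379 N down its slope, and the 3 kg mass has 3 × 9.8 × sin 22° = 11.013 N down its slope.
The 10 kg side's 49.379 N exceeds the other side's 11.013 N, so that mass slides down and the 3 kg mass slides up. Taking that direction as positive, Newton's second law for the whole system gives 49.379 − 11.013 = (10 + 3) a, so a = 38.366 / 13 = 2.9512 m/s².

3.0 m/s²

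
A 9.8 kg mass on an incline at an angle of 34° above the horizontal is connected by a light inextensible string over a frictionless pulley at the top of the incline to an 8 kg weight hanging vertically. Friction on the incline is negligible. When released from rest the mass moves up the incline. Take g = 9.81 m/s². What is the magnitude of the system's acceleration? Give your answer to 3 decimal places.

1.389 m/s²

For the mass on the incline: the weight component along the slope is m₁g sin 34° = 9.8 × 9.81 × 0.5592 = 53.760 N and the normal force is N = m₁g cos 34° = 79.702 N.
Newton's second law for the mass (up-slope positive): T − 53.760 = 9.8 a. For the hanging weight (downward positive): 8 × 9.81 − T = 8 a.
Adding the two equations eliminates T: 24.720 = 17.8 a, so a = 1.3888 m/s².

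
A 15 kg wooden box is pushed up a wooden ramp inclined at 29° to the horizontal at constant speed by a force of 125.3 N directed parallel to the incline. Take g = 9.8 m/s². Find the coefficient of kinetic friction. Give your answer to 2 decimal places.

At constant speed ΣF = 0 along the incline. The applied 125.3 N acts up the slope; the weight component mg sin 29° = 71.267 N and kinetic friction μN both act down the slope.
So 125.3 = 71.267 + μ × 128.569, giving μ = (125.3 − 71.267) / 128.569 = 0.4203.

0.42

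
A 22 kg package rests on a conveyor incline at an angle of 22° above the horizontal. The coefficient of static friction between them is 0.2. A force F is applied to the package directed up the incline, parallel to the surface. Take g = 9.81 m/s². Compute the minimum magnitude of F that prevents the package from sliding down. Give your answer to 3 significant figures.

40.8 N

The normal force is N = mg cos 22° = 200.105 N. With F at its minimum the package is on the verge of sliding down, so static friction is at its maximum μ_s N = 0.2 × 200.105 = 40.021 N and acts up the slope.
Equilibrium along the incline: F + μ_s N = mg sin 22°, so F = 80.848 − 40.021 = 40.827 N.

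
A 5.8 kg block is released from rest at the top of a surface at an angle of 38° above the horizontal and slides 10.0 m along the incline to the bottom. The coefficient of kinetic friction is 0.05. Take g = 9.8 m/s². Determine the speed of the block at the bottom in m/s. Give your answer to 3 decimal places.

The weight component along the incline is mg sin 38° = 34.994 N and the normal force is N = mg cos 38° = 44.791 N.
Friction up the slope is f = μN = 0.05 × 44.791 = 2.240 N, so the net downslope force is 34.994 − 2.240 = 32.754 N and a = 32.754 / 5.8 = 5.6472 m/s².
Starting from rest over a distance of 10.0 m, v² = 2aL = 2 × 5.6472 × 10.0 = 112.9440, so v = 10.6275 m/s.

10.628 m/s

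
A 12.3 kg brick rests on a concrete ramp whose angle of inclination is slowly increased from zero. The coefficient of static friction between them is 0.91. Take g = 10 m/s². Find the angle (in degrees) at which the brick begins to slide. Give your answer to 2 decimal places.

42.30°

At the threshold of sliding, static friction is at its maximum μ_s N and exactly balances the weight component along the incline: mg sin θ = μ_s mg cos θ.
Hence tan θ = μ_s = 0.91, so θ = arctan(0.91) = 42.3022°.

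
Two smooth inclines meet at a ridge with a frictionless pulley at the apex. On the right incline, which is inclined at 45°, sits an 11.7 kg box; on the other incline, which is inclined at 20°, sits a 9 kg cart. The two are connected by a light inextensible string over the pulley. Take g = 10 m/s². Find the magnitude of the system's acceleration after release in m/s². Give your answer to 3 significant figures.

Resolve each weight along its own incline: the 11.7 kg mass has component 11.7 × 10 × sin 45° = 82.731 N down its slope, and the 9 kg mass has 9 × 10 × sin 20° = 30.782 N down its slope.
The 11.7 kg side's 82.731 N exceeds the other side's 30.782 N, so that mass slides down and the 9 kg mass slides up. Taking that direction as positive, Newton's second law for the whole system gives 82.731 − 30.782 = (11.7 + 9) a, so a = 51.949 / 20.7 = 2.5096 m/s².

2.51 m/s²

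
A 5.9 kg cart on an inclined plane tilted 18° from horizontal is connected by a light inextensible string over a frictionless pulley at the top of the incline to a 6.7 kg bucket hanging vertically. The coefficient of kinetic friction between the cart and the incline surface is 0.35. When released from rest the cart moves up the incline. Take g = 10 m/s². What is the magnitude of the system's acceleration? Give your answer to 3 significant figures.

2.31 m/s²

For the cart on the incline: the weight component along the slope is m₁g sin 18° = 5.9 × 10 × 0.3090 = 18.231 N and the normal force is N = m₁g cos 18° = 56.112 N.
Kinetic friction opposes the cart's motion up the incline: f = μN = 0.35 × 56.112 = 19.639 N acting down the slope.
Newton's second law for the cart (up-slope positive): T − 18.231 − 19.639 = 5.9 a. For the hanging bucket (downward positive): 6.7 × 10 − T = 6.7 a.
Adding the two equations eliminates T: 29.130 = 12.6 a, so a = 2.3119 m/s².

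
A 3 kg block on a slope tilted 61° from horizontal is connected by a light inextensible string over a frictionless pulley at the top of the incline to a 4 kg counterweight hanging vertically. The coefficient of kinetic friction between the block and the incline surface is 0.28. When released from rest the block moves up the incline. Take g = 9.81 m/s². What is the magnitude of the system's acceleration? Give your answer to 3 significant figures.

1.36 m/s²

For the block on the incline: the weight component along the slope is m₁g sin 61° = 3 × 9.81 × 0.8746 = 25.739 N and the normal force is N = m₁g cos 61° = 14.268 N.
Kinetic friction opposes the block's motion up the incline: f = μN = 0.28 × 14.268 = 3.995 N acting down the slope.
Newton's second law for the block (up-slope positive): T − 25.739 − 3.995 = 3 a. For the hanging counterweight (downward positive): 4 × 9.81 − T = 4 a.
Adding the two equations eliminates T: 9.506 = 7 a, so a = 1.3580 m/s².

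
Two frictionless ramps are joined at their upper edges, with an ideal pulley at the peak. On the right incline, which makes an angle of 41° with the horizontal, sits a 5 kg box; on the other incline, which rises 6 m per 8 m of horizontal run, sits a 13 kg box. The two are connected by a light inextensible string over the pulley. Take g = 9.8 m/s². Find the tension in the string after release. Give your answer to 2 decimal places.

44.45 N

Resolve each weight along its own incline: the 5 kg mass has component 5 × 9.8 × sin 41° = 32.147 N down its slope, and the 13 kg mass has 13 × 9.8 × sin 36.87° = 76.440 N down its slope.
The 13 kg side's 76.440 N exceeds the other side's 32.147 N, so that mass slides down and the 5 kg mass slides up. Taking that direction as positive, Newton's second law for the whole system gives 76.440 − 32.147 = (5 + 13) a, so a = 44.293 / 18 = 2.4607 m/s².
For the 5 kg mass (up-slope positive): T − 32.147 = 5 × 2.4607, so T = 44.450 N.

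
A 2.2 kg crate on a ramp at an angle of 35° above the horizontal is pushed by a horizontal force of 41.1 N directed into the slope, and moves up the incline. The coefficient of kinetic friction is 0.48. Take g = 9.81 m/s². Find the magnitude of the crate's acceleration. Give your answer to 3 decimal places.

The horizontal push has components F cos 35° = 41.1 × 0.8192 = 33.669 N up the incline and F sin 35° = 41.1 × 0.5736 = 23.575 N pressing into the surface.
The normal force is therefore N = mg cos 35° + F sin 35° = 17.680 + 23.575 = 41.255 N, and kinetic friction down the slope is μN = 0.48 × 41.255 = 19.802 N.
Along the incline: F cos 35° − mg sin 35° − μN = ma, so 33.669 − 12.379 − 19.802 = 2.2 a, giving a = 0.6764 m/s².

0.676 m/s²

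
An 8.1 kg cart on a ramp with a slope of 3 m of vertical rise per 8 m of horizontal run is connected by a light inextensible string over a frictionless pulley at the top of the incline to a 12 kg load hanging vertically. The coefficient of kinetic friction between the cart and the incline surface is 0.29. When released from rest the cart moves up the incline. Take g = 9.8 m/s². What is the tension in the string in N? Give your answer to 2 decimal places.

For the cart on the incline: the weight component along the slope is m₁g sin 20.56° = 8.1 × 9.8 × 0.3511 = 27.870 N and the normal force is N = m₁g cos 20.56° = 74.326 N.
Kinetic friction opposes the cart's motion up the incline: f = μN = 0.29 × 74.326 = 21.555 N acting down the slope.
Newton's second law for the cart (up-slope positive): T − 27.870 − 21.555 = 8.1 a. For the hanging load (downward positive): 12 × 9.8 − T = 12 a.
Adding the two equations eliminates T: 68.175 = 20.1 a, so a = 3.3918 m/s².
Then from the hanging load's equation, T = 12 × (9.8 − 3.3918) = 76.898 N.

76.90 N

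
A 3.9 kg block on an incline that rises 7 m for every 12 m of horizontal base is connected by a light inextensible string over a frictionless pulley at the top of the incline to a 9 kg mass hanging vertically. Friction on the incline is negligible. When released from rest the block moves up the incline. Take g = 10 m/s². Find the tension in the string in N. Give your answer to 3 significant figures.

For the block on the incline: the weight component along the slope is m₁g sin 30.26° = 3.9 × 10 × 0.5039 = 19.652 N and the normal force is N = m₁g cos 30.26° = 33.687 N.
Newton's second law for the block (up-slope positive): T − 19.652 = 3.9 a. For the hanging mass (downward positive): 9 × 10 − T = 9 a.
Adding the two equations eliminates T: 70.348 = 12.9 a, so a = 5.4533 m/s².
Then from the hanging mass's equation, T = 9 × (10 − 5.4533) = 40.920 N.

40.9 N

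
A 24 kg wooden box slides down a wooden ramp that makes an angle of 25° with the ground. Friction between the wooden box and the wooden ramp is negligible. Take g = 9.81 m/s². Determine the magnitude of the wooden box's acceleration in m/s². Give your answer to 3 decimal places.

4.146 m/s²

Resolving the weight along the incline: the component pulling the wooden box down the slope is mg sin 25° = 24 × 9.81 × 0.4226 = 99.497 N, and the normal force is N = mg cos 25° = 24 × 9.81 × 0.9063 = 213.379 N.
With no friction the net force along the incline is 99.497 N, so a = g sin 25° = 99.497 / 24 = 4.1457 m/s².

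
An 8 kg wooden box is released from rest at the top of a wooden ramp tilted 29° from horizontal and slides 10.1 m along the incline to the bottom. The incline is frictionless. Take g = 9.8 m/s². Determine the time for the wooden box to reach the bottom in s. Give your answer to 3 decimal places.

The weight component along the incline is mg sin 29° = 38.009 N and the normal force is N = mg cos 29° = 68.570 N.
With no friction, a = g sin 29° = 4.7511 m/s².
Starting from rest, L = ½at², so t = √(2L/a) = √(2 × 10.1 / 4.7511) = 2.0620 s.

2.062 s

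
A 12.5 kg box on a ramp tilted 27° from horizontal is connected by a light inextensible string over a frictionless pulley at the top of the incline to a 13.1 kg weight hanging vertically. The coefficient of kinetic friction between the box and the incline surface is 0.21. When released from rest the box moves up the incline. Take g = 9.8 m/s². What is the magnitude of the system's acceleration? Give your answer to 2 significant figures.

1.9 m/s²

For the box on the incline: the weight component along the slope is m₁g sin 27° = 12.5 × 9.8 × 0.4540 = 55.615 N and the normal force is N = m₁g cos 27° = 109.148 N.
Kinetic friction opposes the box's motion up the incline: f = μN = 0.21 × 109.148 = 22.921 N acting down the slope.
Newton's second law for the box (up-slope positive): T − 55.615 − 22.921 = 12.5 a. For the hanging weight (downward positive): 13.1 × 9.8 − T = 13.1 a.
Adding the two equations eliminates T: 49.844 = 25.6 a, so a = 1.9470 m/s².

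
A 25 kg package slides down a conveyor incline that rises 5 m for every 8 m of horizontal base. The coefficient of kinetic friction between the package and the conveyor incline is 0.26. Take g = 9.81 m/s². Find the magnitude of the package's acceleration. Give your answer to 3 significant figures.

Resolving the weight along the incline: the component pulling the package down the slope is mg sin 32.01° = 25 × 9.81 × 0.5300 = 129.983 N, and the normal force is N = mg cos 32.01° = 25 × 9.81 × 0.8480 = 207.972 N.
Kinetic friction acts up the slope with magnitude f = μN = 0.26 × 207.972 = 54.073 N.
Net force along the incline is 129.983 − 54.073 = 75.910 N, so a = 75.910 / 25 = 3.0364 m/s².

3.04 m/s²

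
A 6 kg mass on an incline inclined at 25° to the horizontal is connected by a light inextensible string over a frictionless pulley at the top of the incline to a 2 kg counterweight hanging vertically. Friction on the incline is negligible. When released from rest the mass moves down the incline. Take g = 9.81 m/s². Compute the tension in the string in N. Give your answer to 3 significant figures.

20.9 N

For the mass on the incline: the weight component along the slope is m₁g sin 25° = 6 × 9.81 × 0.4226 = 24.874 N and the normal force is N = m₁g cos 25° = 53.345 N.
Newton's second law for the mass (down-slope positive): 24.874 − T = 6 a. For the hanging counterweight (upward positive): T − 2 × 9.81 = 2 a.
Adding the two equations eliminates T: 5.254 = 8 a, so a = 0.6567 m/s².
Then from the hanging counterweight's equation, T = 2 × (9.81 + 0.6567) = 20.933 N.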